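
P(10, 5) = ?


P(10,5) = 10!/5!
= 3628800/120
= 30240

P(10,5) = 30240


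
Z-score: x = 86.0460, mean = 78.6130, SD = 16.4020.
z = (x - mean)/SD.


z = (86.0460 - 78.6130)/16.4020
= 7.4330/16.4020
= 0.4532

z = 0.4532


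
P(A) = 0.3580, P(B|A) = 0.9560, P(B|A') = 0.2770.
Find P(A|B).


P(B) = P(B|A)*P(A) + P(B|A')*P(A')
= 0.9560*0.3580 + 0.2770*0.6420
= 0.342248 + 0.177834 = 0.520082
P(A|B) = 0.342248/0.520082 = 0.6581

P(A|B) = 0.6581


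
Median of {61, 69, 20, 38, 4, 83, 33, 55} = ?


Sorted: 4, 20, 33, 38, 55, 61, 69, 83
n = 8 (even)
Middle values: 38 and 55
Median = (38+55)/2 = 46.5000

Median = 46.5000


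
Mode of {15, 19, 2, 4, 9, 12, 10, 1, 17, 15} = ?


Frequencies: 1:1, 2:1, 4:1, 9:1, 10:1, 12:1, 15:2, 17:1, 19:1
Max frequency = 2
Mode = 15

Mode = 15


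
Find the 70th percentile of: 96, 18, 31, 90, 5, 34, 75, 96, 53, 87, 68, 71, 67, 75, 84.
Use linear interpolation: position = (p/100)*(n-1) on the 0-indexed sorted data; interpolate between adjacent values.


Sorted: 5, 18, 31, 34, 53, 67, 68, 71, 75, 75, 84, 87, 90, 96, 96
n = 15
Index = 70/100 * 14 = 9.8000
Lower = data[9] = 75, Upper = data[10] = 84
P70 = 75 + 0.8000*(9) = 82.2000

P70 = 82.2000


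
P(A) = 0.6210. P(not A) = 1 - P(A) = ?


P(not A) = 1 - 0.6210 = 0.3790

P(not A) = 0.3790


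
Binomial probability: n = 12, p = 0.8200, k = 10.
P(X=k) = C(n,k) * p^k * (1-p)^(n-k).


C(12,10) = 66
p^10 = 0.137448
(1-p)^2 = 0.032400
P = 66 * 0.137448 * 0.032400 = 0.2939

P(X=10) = 0.2939


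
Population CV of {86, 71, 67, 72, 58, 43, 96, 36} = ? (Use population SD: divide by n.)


Mean = 66.1250
SD = 18.8907
CV = (18.8907/66.1250)*100 = 28.5682%

CV = 28.5682%


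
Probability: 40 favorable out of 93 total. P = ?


P = 40/93 = 0.4301

P = 0.4301


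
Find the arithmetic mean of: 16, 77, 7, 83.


Sum = 16 + 77 + 7 + 83 = 183
n = 4
Mean = 183/4 = 45.7500

Mean = 45.7500


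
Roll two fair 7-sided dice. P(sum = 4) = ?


Total outcomes = 7×7 = 49
Favorable (sum = 4): 3
P = 3/49 = 0.0612

P = 0.0612


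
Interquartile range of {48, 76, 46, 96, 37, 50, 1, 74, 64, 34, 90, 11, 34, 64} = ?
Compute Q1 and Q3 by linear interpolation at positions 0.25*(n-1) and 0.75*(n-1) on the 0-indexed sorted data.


Sorted: 1, 11, 34, 34, 37, 46, 48, 50, 64, 64, 74, 76, 90, 96
Q1 (25th %ile) = 34.7500
Q3 (75th %ile) = 71.5000
IQR = 71.5000 - 34.7500 = 36.7500

IQR = 36.7500


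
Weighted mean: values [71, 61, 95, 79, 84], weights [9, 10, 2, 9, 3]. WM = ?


Numerator = 71*9 + 61*10 + 95*2 + 79*9 + 84*3 = 2402
Denominator = 9 + 10 + 2 + 9 + 3 = 33
WM = 2402/33 = 72.7879

WM = 72.7879


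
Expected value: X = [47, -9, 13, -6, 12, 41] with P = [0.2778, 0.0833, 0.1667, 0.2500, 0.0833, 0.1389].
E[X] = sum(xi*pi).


E[X] = 47*0.2778 - 9*0.0833 + 13*0.1667 - 6*0.2500 + 12*0.0833 + 41*0.1389
= 13.0566 - 0.7497 + 2.1671 - 1.5000 + 0.9996 + 5.6949
= 19.6685

E[X] = 19.6685


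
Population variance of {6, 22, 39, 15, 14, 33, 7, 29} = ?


Mean = 20.6250
Squared deviations: 213.8906, 1.8906, 337.6406, 31.6406, 43.8906, 153.1406, 185.6406, 70.1406
Sum = 1037.8750
Variance = 1037.8750/8 = 129.7344

Variance = 129.7344


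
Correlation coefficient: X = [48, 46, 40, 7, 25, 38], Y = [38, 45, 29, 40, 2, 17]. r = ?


Mean X = 34.0000, Mean Y = 28.5000
SD X = 14.153916, SD Y = 14.885675
Cov = 36.000000
r = 36.000000/(14.153916*14.885675) = 0.1709

r = 0.1709


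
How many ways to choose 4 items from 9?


C(9,4) = 9!/(4! × 5!)
= 362880/(24 × 120)
= 126

C(9,4) = 126


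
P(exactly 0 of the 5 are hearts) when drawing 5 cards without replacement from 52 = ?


Hypergeometric: P(X=0) = C(13,0)·C(39,5) / C(52,5)
= 1 × 575757 / 2598960
= 575757/2598960 = 0.2215

P = 0.2215


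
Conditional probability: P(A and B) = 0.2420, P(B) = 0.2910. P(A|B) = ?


P(A|B) = 0.2420/0.2910 = 0.8316

P(A|B) = 0.8316


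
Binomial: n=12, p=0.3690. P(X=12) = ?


C(12,12) = 1
p^12 = 6.372596e-06
(1-p)^0 = 1.000000
P = 1 * 6.372596e-06 * 1.000000 = 6.3726e-06

P(X=12) = 6.3726e-06


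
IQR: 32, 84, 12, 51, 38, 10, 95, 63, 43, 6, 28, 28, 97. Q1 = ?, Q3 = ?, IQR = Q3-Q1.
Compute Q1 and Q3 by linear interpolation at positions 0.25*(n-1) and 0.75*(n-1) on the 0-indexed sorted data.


Sorted: 6, 10, 12, 28, 28, 32, 38, 43, 51, 63, 84, 95, 97
Q1 (25th %ile) = 28.0000
Q3 (75th %ile) = 63.0000
IQR = 63.0000 - 28.0000 = 35.0000

IQR = 35.0000


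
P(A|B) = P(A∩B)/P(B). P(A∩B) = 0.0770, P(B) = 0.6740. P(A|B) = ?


P(A|B) = 0.0770/0.6740 = 0.1142

P(A|B) = 0.1142


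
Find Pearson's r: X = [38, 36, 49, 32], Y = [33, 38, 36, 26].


Mean X = 38.7500, Mean Y = 33.2500
SD X = 6.299802, SD Y = 4.548351
Cov = 16.062500
r = 16.062500/(6.299802*4.548351) = 0.5606

r = 0.5606


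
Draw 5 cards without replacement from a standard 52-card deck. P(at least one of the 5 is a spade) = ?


P(at least one) = 1 - P(none)
P(none) = (39/52) × (38/51) × (37/50) × (36/49) × (35/48) = 0.221534
P(at least one) = 1 - 0.221534 = 0.7785

P = 0.7785


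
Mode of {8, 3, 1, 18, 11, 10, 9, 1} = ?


Frequencies: 1:2, 3:1, 8:1, 9:1, 10:1, 11:1, 18:1
Max frequency = 2
Mode = 1

Mode = 1


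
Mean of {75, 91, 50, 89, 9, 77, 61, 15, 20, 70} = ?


Sum = 75 + 91 + 50 + 89 + 9 + 77 + 61 + 15 + 20 + 70 = 557
n = 10
Mean = 557/10 = 55.7000

Mean = 55.7000


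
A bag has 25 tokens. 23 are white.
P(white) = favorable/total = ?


P = 23/25 = 0.9200

P = 0.9200


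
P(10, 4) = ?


P(10,4) = 10!/6!
= 3628800/720
= 5040

P(10,4) = 5040


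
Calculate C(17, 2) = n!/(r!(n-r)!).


C(17,2) = 17!/(2! × 15!)
= 355687428096000/(2 × 1307674368000)
= 136

C(17,2) = 136


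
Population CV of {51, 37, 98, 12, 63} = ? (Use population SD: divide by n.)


Mean = 52.2000
SD = 28.5054
CV = (28.5054/52.2000)*100 = 54.6081%

CV = 54.6081%


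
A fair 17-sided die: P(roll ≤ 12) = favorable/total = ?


Favorable outcomes (roll ≤ 12): 12
Total outcomes = 17
P = 12/17 = 0.7059

P = 0.7059


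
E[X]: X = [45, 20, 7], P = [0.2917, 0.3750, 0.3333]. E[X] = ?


E[X] = 45*0.2917 + 20*0.3750 + 7*0.3333
= 13.1265 + 7.5000 + 2.3331
= 22.9596

E[X] = 22.9596


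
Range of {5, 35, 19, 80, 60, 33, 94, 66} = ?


Max = 94, Min = 5
Range = 94 - 5 = 89

Range = 89


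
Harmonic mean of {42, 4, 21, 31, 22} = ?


Sum of reciprocals = 1/42 + 1/4 + 1/21 + 1/31 + 1/22 = 0.399141
HM = 5/0.399141 = 12.5269

HM = 12.5269


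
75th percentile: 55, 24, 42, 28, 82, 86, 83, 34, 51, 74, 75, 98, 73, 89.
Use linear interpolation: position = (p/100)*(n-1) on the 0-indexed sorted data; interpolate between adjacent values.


Sorted: 24, 28, 34, 42, 51, 55, 73, 74, 75, 82, 83, 86, 89, 98
n = 14
Index = 75/100 * 13 = 9.7500
Lower = data[9] = 82, Upper = data[10] = 83
P75 = 82 + 0.7500*(1) = 82.7500

P75 = 82.7500


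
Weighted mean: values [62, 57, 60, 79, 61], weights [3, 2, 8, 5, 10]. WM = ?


Numerator = 62*3 + 57*2 + 60*8 + 79*5 + 61*10 = 1785
Denominator = 3 + 2 + 8 + 5 + 10 = 28
WM = 1785/28 = 63.7500

WM = 63.7500


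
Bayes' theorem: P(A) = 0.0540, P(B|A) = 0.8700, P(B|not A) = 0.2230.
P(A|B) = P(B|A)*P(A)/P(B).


P(B) = P(B|A)*P(A) + P(B|A')*P(A')
= 0.8700*0.0540 + 0.2230*0.9460
= 0.046980 + 0.210958 = 0.257938
P(A|B) = 0.046980/0.257938 = 0.1821

P(A|B) = 0.1821


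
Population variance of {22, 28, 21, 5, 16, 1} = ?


Mean = 15.5000
Squared deviations: 42.2500, 156.2500, 30.2500, 110.2500, 0.2500, 210.2500
Sum = 549.5000
Variance = 549.5000/6 = 91.5833

Variance = 91.5833


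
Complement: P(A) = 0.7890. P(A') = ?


P(not A) = 1 - 0.7890 = 0.2110

P(not A) = 0.2110


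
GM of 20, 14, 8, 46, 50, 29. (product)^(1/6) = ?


Product = 20 × 14 × 8 × 46 × 50 × 29 = 149408000
GM = 149408000^(1/6) = 23.0354

GM = 23.0354


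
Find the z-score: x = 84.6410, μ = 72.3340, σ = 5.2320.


z = (84.6410 - 72.3340)/5.2320
= 12.3070/5.2320
= 2.3523

z = 2.3523


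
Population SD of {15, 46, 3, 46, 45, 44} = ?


Mean = 33.1667
Variance = 304.4722
SD = sqrt(304.4722) = 17.4491

SD = 17.4491


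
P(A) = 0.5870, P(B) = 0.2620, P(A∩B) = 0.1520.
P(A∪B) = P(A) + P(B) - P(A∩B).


P(A∪B) = 0.5870 + 0.2620 - 0.1520
= 0.8490 - 0.1520
= 0.6970

P(A∪B) = 0.6970


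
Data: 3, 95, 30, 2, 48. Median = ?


Sorted: 2, 3, 30, 48, 95
n = 5 (odd)
Middle value = 30

Median = 30


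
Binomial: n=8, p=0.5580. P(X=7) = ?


C(8,7) = 8
p^7 = 0.016844
(1-p)^1 = 0.442000
P = 8 * 0.016844 * 0.442000 = 0.0596

P(X=7) = 0.0596


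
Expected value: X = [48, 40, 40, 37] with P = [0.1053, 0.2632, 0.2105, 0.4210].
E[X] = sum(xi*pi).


E[X] = 48*0.1053 + 40*0.2632 + 40*0.2105 + 37*0.4210
= 5.0544 + 10.5280 + 8.4200 + 15.5770
= 39.5794

E[X] = 39.5794


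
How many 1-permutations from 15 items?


P(15,1) = 15!/14!
= 1307674368000/87178291200
= 15

P(15,1) = 15


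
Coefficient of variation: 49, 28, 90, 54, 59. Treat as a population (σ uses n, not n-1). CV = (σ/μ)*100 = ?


Mean = 56.0000
SD = 20.0100
CV = (20.0100/56.0000)*100 = 35.7321%

CV = 35.7321%


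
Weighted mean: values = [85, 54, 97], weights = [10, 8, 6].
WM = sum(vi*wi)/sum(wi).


Numerator = 85*10 + 54*8 + 97*6 = 1864
Denominator = 10 + 8 + 6 = 24
WM = 1864/24 = 77.6667

WM = 77.6667


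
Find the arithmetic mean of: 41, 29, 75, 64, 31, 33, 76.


Sum = 41 + 29 + 75 + 64 + 31 + 33 + 76 = 349
n = 7
Mean = 349/7 = 49.8571

Mean = 49.8571


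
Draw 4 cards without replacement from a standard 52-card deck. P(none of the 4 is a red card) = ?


P(no red cards) = (26/52) × (25/51) × (24/50) × (23/49)
= 0.0552

P = 0.0552


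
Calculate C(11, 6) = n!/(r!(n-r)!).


C(11,6) = 11!/(6! × 5!)
= 39916800/(720 × 120)
= 462

C(11,6) = 462


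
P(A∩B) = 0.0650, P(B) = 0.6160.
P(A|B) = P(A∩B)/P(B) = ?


P(A|B) = 0.0650/0.6160 = 0.1055

P(A|B) = 0.1055


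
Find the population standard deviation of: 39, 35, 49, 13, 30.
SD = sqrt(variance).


Mean = 33.2000
Variance = 140.9600
SD = sqrt(140.9600) = 11.8727

SD = 11.8727


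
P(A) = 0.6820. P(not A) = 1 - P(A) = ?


P(not A) = 1 - 0.6820 = 0.3180

P(not A) = 0.3180


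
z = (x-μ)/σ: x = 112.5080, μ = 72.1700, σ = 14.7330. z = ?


z = (112.5080 - 72.1700)/14.7330
= 40.3380/14.7330
= 2.7379

z = 2.7379


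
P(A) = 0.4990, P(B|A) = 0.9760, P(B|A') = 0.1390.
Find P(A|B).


P(B) = P(B|A)*P(A) + P(B|A')*P(A')
= 0.9760*0.4990 + 0.1390*0.5010
= 0.487024 + 0.069639 = 0.556663
P(A|B) = 0.487024/0.556663 = 0.8749

P(A|B) = 0.8749


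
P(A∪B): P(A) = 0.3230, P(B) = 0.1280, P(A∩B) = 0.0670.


P(A∪B) = 0.3230 + 0.1280 - 0.0670
= 0.4510 - 0.0670
= 0.3840

P(A∪B) = 0.3840


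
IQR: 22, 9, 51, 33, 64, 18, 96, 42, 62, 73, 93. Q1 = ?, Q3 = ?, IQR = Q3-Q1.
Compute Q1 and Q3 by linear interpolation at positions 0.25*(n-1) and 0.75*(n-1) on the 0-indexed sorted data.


Sorted: 9, 18, 22, 33, 42, 51, 62, 64, 73, 93, 96
Q1 (25th %ile) = 27.5000
Q3 (75th %ile) = 68.5000
IQR = 68.5000 - 27.5000 = 41.0000

IQR = 41.0000


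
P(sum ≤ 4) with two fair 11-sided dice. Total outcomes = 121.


Total outcomes = 11×11 = 121
Favorable (sum ≤ 4): 6
P = 6/121 = 0.0496

P = 0.0496


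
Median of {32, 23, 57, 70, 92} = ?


Sorted: 23, 32, 57, 70, 92
n = 5 (odd)
Middle value = 57

Median = 57


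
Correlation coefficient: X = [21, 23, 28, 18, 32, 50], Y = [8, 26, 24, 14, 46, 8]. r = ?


Mean X = 28.6667, Mean Y = 21.0000
SD X = 10.577754, SD Y = 13.203535
Cov = -8.333333
r = -8.333333/(10.577754*13.203535) = -0.0597

r = -0.0597


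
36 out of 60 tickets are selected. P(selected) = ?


P = 36/60 = 0.6000

P = 0.6000


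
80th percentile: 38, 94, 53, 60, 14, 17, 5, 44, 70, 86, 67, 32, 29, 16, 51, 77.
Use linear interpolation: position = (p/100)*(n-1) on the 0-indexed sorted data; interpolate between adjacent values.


Sorted: 5, 14, 16, 17, 29, 32, 38, 44, 51, 53, 60, 67, 70, 77, 86, 94
n = 16
Index = 80/100 * 15 = 12.0000
Lower = data[12] = 70, Upper = data[13] = 77
P80 = 70 + 0*(7) = 70.0000

P80 = 70.0000


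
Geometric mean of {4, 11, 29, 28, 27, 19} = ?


Product = 4 × 11 × 29 × 28 × 27 × 19 = 18328464
GM = 18328464^(1/6) = 16.2376

GM = 16.2376


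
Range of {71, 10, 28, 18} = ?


Max = 71, Min = 10
Range = 71 - 10 = 61

Range = 61


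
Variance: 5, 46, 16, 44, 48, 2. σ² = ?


Mean = 26.8333
Squared deviations: 476.6944, 367.3611, 117.3611, 294.6944, 448.0278, 616.6944
Sum = 2320.8333
Variance = 2320.8333/6 = 386.8056

Variance = 386.8056


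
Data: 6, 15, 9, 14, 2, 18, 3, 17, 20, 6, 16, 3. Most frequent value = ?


Frequencies: 2:1, 3:2, 6:2, 9:1, 14:1, 15:1, 16:1, 17:1, 18:1, 20:1
Max frequency = 2
Mode = 3, 6

Mode = 3, 6


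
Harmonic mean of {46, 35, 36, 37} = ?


Sum of reciprocals = 1/46 + 1/35 + 1/36 + 1/37 = 0.105115
HM = 4/0.105115 = 38.0534

HM = 38.0534


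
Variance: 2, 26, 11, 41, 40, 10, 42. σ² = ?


Mean = 24.5714
Squared deviations: 509.4694, 2.0408, 184.1837, 269.8980, 238.0408, 212.3265, 303.7551
Sum = 1719.7143
Variance = 1719.7143/7 = 245.6735

Variance = 245.6735


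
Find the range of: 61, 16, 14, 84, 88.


Max = 88, Min = 14
Range = 88 - 14 = 74

Range = 74


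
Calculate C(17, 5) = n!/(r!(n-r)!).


C(17,5) = 17!/(5! × 12!)
= 355687428096000/(120 × 479001600)
= 6188

C(17,5) = 6188


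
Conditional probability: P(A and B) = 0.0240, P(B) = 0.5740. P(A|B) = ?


P(A|B) = 0.0240/0.5740 = 0.0418

P(A|B) = 0.0418


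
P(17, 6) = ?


P(17,6) = 17!/11!
= 355687428096000/39916800
= 8910720

P(17,6) = 8910720


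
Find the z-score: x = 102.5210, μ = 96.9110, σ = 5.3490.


z = (102.5210 - 96.9110)/5.3490
= 5.6100/5.3490
= 1.0488

z = 1.0488


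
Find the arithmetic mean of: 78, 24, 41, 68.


Sum = 78 + 24 + 41 + 68 = 211
n = 4
Mean = 211/4 = 52.7500

Mean = 52.7500


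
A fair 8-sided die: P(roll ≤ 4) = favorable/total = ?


Favorable outcomes (roll ≤ 4): 4
Total outcomes = 8
P = 4/8 = 0.5000

P = 0.5000


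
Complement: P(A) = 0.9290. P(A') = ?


P(not A) = 1 - 0.9290 = 0.0710

P(not A) = 0.0710


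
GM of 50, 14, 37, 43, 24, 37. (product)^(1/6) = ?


Product = 50 × 14 × 37 × 43 × 24 × 37 = 988965600
GM = 988965600^(1/6) = 31.5644

GM = 31.5644


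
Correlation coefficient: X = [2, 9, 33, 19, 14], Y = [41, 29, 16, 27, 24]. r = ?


Mean X = 15.4000, Mean Y = 27.4000
SD X = 10.442222, SD Y = 8.114185
Cov = -77.960000
r = -77.960000/(10.442222*8.114185) = -0.9201

r = -0.9201


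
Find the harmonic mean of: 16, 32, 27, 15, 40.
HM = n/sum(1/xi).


Sum of reciprocals = 1/16 + 1/32 + 1/27 + 1/15 + 1/40 = 0.222454
HM = 5/0.222454 = 22.4766

HM = 22.4766


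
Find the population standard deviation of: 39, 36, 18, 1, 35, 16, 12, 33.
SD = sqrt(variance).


Mean = 23.7500
Variance = 167.9375
SD = sqrt(167.9375) = 12.9591

SD = 12.9591


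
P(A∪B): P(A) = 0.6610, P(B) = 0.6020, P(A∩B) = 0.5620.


P(A∪B) = 0.6610 + 0.6020 - 0.5620
= 1.2630 - 0.5620
= 0.7010

P(A∪B) = 0.7010


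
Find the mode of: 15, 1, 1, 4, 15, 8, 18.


Frequencies: 1:2, 4:1, 8:1, 15:2, 18:1
Max frequency = 2
Mode = 1, 15

Mode = 1, 15


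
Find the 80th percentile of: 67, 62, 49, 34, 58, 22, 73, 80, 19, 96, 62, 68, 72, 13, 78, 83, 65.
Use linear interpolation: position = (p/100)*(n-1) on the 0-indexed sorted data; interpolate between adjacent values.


Sorted: 13, 19, 22, 34, 49, 58, 62, 62, 65, 67, 68, 72, 73, 78, 80, 83, 96
n = 17
Index = 80/100 * 16 = 12.8000
Lower = data[12] = 73, Upper = data[13] = 78
P80 = 73 + 0.8000*(5) = 77.0000

P80 = 77.0000


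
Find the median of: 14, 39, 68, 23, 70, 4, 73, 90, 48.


Sorted: 4, 14, 23, 39, 48, 68, 70, 73, 90
n = 9 (odd)
Middle value = 48

Median = 48


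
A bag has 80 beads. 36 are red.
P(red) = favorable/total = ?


P = 36/80 = 0.4500

P = 0.4500


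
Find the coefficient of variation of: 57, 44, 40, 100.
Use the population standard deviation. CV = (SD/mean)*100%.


Mean = 60.2500
SD = 23.7947
CV = (23.7947/60.2500)*100 = 39.4933%

CV = 39.4933%


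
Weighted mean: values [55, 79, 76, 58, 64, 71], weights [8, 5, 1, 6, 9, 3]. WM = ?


Numerator = 55*8 + 79*5 + 76*1 + 58*6 + 64*9 + 71*3 = 2048
Denominator = 8 + 5 + 1 + 6 + 9 + 3 = 32
WM = 2048/32 = 64.0000

WM = 64.0000


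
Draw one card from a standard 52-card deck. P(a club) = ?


13 clubs in 52 cards
P = 13/52 = 0.2500

P = 0.2500


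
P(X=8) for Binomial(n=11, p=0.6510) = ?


C(11,8) = 165
p^8 = 0.032259
(1-p)^3 = 0.042509
P = 165 * 0.032259 * 0.042509 = 0.2263

P(X=8) = 0.2263


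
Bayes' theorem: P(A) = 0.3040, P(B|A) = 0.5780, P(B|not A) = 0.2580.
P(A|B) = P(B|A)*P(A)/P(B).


P(B) = P(B|A)*P(A) + P(B|A')*P(A')
= 0.5780*0.3040 + 0.2580*0.6960
= 0.175712 + 0.179568 = 0.355280
P(A|B) = 0.175712/0.355280 = 0.4946

P(A|B) = 0.4946


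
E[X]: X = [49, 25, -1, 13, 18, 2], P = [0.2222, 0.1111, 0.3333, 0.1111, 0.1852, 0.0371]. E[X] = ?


E[X] = 49*0.2222 + 25*0.1111 - 1*0.3333 + 13*0.1111 + 18*0.1852 + 2*0.0371
= 10.8878 + 2.7775 - 0.3333 + 1.4443 + 3.3336 + 0.0742
= 18.1841

E[X] = 18.1841


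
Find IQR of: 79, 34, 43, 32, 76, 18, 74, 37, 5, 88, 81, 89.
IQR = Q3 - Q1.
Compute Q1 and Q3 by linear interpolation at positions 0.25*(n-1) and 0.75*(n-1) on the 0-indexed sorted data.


Sorted: 5, 18, 32, 34, 37, 43, 74, 76, 79, 81, 88, 89
Q1 (25th %ile) = 33.5000
Q3 (75th %ile) = 79.5000
IQR = 79.5000 - 33.5000 = 46.0000

IQR = 46.0000


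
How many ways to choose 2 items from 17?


C(17,2) = 17!/(2! × 15!)
= 355687428096000/(2 × 1307674368000)
= 136

C(17,2) = 136


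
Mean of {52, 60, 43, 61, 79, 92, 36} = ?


Sum = 52 + 60 + 43 + 61 + 79 + 92 + 36 = 423
n = 7
Mean = 423/7 = 60.4286

Mean = 60.4286


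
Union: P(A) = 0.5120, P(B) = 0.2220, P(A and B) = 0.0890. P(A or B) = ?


P(A∪B) = 0.5120 + 0.2220 - 0.0890
= 0.7340 - 0.0890
= 0.6450

P(A∪B) = 0.6450


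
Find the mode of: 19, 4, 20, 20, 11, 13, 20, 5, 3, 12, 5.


Frequencies: 3:1, 4:1, 5:2, 11:1, 12:1, 13:1, 19:1, 20:3
Max frequency = 3
Mode = 20

Mode = 20


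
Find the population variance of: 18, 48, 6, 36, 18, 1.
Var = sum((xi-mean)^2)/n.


Mean = 21.1667
Squared deviations: 10.0278, 720.0278, 230.0278, 220.0278, 10.0278, 406.6944
Sum = 1596.8333
Variance = 1596.8333/6 = 266.1389

Variance = 266.1389


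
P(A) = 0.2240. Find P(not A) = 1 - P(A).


P(not A) = 1 - 0.2240 = 0.7760

P(not A) = 0.7760


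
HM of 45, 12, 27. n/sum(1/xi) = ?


Sum of reciprocals = 1/45 + 1/12 + 1/27 = 0.142593
HM = 3/0.142593 = 21.0390

HM = 21.0390


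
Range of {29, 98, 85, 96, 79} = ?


Max = 98, Min = 29
Range = 98 - 29 = 69

Range = 69


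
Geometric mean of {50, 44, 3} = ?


Product = 50 × 44 × 3 = 6600
GM = 6600^(1/3) = 18.7578

GM = 18.7578


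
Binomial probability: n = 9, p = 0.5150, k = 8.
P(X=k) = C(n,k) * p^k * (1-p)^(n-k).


C(9,8) = 9
p^8 = 0.004948
(1-p)^1 = 0.485000
P = 9 * 0.004948 * 0.485000 = 0.0216

P(X=8) = 0.0216


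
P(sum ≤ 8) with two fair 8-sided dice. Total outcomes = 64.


Total outcomes = 8×8 = 64
Favorable (sum ≤ 8): 28
P = 28/64 = 0.4375

P = 0.4375


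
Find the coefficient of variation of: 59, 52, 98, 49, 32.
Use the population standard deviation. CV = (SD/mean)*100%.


Mean = 58.0000
SD = 21.8815
CV = (21.8815/58.0000)*100 = 37.7267%

CV = 37.7267%


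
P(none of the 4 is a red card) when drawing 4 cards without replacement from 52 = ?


P(no red cards) = (26/52) × (25/51) × (24/50) × (23/49)
= 0.0552

P = 0.0552


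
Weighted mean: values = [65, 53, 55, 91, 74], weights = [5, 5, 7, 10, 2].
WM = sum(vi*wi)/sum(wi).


Numerator = 65*5 + 53*5 + 55*7 + 91*10 + 74*2 = 2033
Denominator = 5 + 5 + 7 + 10 + 2 = 29
WM = 2033/29 = 70.1034

WM = 70.1034


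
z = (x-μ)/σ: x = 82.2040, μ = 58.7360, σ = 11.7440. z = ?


z = (82.2040 - 58.7360)/11.7440
= 23.4680/11.7440
= 1.9983

z = 1.9983


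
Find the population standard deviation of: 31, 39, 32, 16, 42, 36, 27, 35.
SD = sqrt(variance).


Mean = 32.2500
Variance = 56.9375
SD = sqrt(56.9375) = 7.5457

SD = 7.5457


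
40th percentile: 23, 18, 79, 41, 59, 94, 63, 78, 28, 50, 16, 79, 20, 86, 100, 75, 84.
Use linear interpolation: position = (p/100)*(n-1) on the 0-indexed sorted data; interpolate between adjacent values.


Sorted: 16, 18, 20, 23, 28, 41, 50, 59, 63, 75, 78, 79, 79, 84, 86, 94, 100
n = 17
Index = 40/100 * 16 = 6.4000
Lower = data[6] = 50, Upper = data[7] = 59
P40 = 50 + 0.4000*(9) = 53.6000

P40 = 53.6000


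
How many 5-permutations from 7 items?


P(7,5) = 7!/2!
= 5040/2
= 2520

P(7,5) = 2520


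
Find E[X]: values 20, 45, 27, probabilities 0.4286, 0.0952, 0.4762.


E[X] = 20*0.4286 + 45*0.0952 + 27*0.4762
= 8.5720 + 4.2840 + 12.8574
= 25.7134

E[X] = 25.7134


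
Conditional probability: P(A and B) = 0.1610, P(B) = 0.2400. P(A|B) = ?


P(A|B) = 0.1610/0.2400 = 0.6708

P(A|B) = 0.6708


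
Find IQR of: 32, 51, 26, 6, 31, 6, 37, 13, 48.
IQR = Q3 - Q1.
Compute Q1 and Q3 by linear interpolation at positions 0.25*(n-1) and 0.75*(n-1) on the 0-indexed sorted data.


Sorted: 6, 6, 13, 26, 31, 32, 37, 48, 51
Q1 (25th %ile) = 13.0000
Q3 (75th %ile) = 37.0000
IQR = 37.0000 - 13.0000 = 24.0000

IQR = 24.0000


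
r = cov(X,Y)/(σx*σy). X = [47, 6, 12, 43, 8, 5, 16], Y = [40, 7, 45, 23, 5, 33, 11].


Mean X = 19.5714, Mean Y = 23.4286
SD X = 16.482520, SD Y = 15.098317
Cov = 88.897959
r = 88.897959/(16.482520*15.098317) = 0.3572

r = 0.3572


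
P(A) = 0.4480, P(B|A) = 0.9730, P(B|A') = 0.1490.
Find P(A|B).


P(B) = P(B|A)*P(A) + P(B|A')*P(A')
= 0.9730*0.4480 + 0.1490*0.5520
= 0.435904 + 0.082248 = 0.518152
P(A|B) = 0.435904/0.518152 = 0.8413

P(A|B) = 0.8413


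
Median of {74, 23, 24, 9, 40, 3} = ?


Sorted: 3, 9, 23, 24, 40, 74
n = 6 (even)
Middle values: 23 and 24
Median = (23+24)/2 = 23.5000

Median = 23.5000


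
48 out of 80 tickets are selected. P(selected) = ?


P = 48/80 = 0.6000

P = 0.6000


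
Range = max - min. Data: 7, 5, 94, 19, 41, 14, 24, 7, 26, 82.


Max = 94, Min = 5
Range = 94 - 5 = 89

Range = 89


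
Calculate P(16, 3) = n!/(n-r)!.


P(16,3) = 16!/13!
= 20922789888000/6227020800
= 3360

P(16,3) = 3360


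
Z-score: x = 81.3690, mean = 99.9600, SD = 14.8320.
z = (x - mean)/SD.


z = (81.3690 - 99.9600)/14.8320
= -18.5910/14.8320
= -1.2534

z = -1.2534


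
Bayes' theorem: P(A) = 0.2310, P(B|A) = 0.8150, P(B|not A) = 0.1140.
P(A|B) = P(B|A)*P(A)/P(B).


P(B) = P(B|A)*P(A) + P(B|A')*P(A')
= 0.8150*0.2310 + 0.1140*0.7690
= 0.188265 + 0.087666 = 0.275931
P(A|B) = 0.188265/0.275931 = 0.6823

P(A|B) = 0.6823


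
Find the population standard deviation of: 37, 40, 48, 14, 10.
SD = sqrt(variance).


Mean = 29.8000
Variance = 225.7600
SD = sqrt(225.7600) = 15.0253

SD = 15.0253


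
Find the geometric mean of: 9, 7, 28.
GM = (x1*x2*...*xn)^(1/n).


Product = 9 × 7 × 28 = 1764
GM = 1764^(1/3) = 12.0828

GM = 12.0828


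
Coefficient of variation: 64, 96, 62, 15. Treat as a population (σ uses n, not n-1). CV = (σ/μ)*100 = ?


Mean = 59.2500
SD = 28.8910
CV = (28.8910/59.2500)*100 = 48.7611%

CV = 48.7611%


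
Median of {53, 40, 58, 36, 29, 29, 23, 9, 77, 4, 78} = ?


Sorted: 4, 9, 23, 29, 29, 36, 40, 53, 58, 77, 78
n = 11 (odd)
Middle value = 36

Median = 36


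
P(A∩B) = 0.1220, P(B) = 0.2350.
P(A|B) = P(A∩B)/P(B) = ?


P(A|B) = 0.1220/0.2350 = 0.5191

P(A|B) = 0.5191


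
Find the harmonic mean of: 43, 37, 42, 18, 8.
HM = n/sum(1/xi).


Sum of reciprocals = 1/43 + 1/37 + 1/42 + 1/18 + 1/8 = 0.254648
HM = 5/0.254648 = 19.6350

HM = 19.6350


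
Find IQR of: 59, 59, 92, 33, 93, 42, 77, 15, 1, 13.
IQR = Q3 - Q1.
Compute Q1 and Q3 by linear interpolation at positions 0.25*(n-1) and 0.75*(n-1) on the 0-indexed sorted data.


Sorted: 1, 13, 15, 33, 42, 59, 59, 77, 92, 93
Q1 (25th %ile) = 19.5000
Q3 (75th %ile) = 72.5000
IQR = 72.5000 - 19.5000 = 53.0000

IQR = 53.0000


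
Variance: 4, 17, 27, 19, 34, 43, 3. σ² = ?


Mean = 21.0000
Squared deviations: 289.0000, 16.0000, 36.0000, 4.0000, 169.0000, 484.0000, 324.0000
Sum = 1322.0000
Variance = 1322.0000/7 = 188.8571

Variance = 188.8571


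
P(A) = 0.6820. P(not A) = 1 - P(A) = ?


P(not A) = 1 - 0.6820 = 0.3180

P(not A) = 0.3180


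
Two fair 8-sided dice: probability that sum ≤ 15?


Total outcomes = 8×8 = 64
Favorable (sum ≤ 15): 63
P = 63/64 = 0.9844

P = 0.9844


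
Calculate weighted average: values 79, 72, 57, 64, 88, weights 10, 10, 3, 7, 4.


Numerator = 79*10 + 72*10 + 57*3 + 64*7 + 88*4 = 2481
Denominator = 10 + 10 + 3 + 7 + 4 = 34
WM = 2481/34 = 72.9706

WM = 72.9706


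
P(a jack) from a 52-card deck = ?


4 jacks in 52 cards
P = 4/52 = 0.0769

P = 0.0769


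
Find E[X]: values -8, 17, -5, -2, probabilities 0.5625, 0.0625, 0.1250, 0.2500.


E[X] = -8*0.5625 + 17*0.0625 - 5*0.1250 - 2*0.2500
= -4.5000 + 1.0625 - 0.6250 - 0.5000
= -4.5625

E[X] = -4.5625


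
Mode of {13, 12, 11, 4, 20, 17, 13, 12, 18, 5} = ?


Frequencies: 4:1, 5:1, 11:1, 12:2, 13:2, 17:1, 18:1, 20:1
Max frequency = 2
Mode = 12, 13

Mode = 12, 13


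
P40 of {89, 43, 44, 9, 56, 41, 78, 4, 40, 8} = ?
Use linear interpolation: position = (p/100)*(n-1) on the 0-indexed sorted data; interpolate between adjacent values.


Sorted: 4, 8, 9, 40, 41, 43, 44, 56, 78, 89
n = 10
Index = 40/100 * 9 = 3.6000
Lower = data[3] = 40, Upper = data[4] = 41
P40 = 40 + 0.6000*(1) = 40.6000

P40 = 40.6000


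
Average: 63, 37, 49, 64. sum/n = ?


Sum = 63 + 37 + 49 + 64 = 213
n = 4
Mean = 213/4 = 53.2500

Mean = 53.2500


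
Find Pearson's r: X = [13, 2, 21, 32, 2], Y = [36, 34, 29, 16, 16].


Mean X = 14.0000, Mean Y = 26.2000
SD X = 11.506520, SD Y = 8.634813
Cov = -29.000000
r = -29.000000/(11.506520*8.634813) = -0.2919

r = -0.2919


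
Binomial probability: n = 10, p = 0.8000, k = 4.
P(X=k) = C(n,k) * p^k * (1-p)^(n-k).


C(10,4) = 210
p^4 = 0.409600
(1-p)^6 = 6.400000e-05
P = 210 * 0.409600 * 6.400000e-05 = 0.0055

P(X=4) = 0.0055


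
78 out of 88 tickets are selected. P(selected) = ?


P = 78/88 = 0.8864

P = 0.8864


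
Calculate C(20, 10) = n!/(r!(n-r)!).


C(20,10) = 20!/(10! × 10!)
= 2432902008176640000/(3628800 × 3628800)
= 184756

C(20,10) = 184756


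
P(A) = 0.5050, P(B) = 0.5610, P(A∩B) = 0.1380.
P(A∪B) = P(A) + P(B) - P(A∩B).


P(A∪B) = 0.5050 + 0.5610 - 0.1380
= 1.0660 - 0.1380
= 0.9280

P(A∪B) = 0.9280


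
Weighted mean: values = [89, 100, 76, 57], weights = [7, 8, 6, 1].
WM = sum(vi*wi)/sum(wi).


Numerator = 89*7 + 100*8 + 76*6 + 57*1 = 1936
Denominator = 7 + 8 + 6 + 1 = 22
WM = 1936/22 = 88.0000

WM = 88.0000


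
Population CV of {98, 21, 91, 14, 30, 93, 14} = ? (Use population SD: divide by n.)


Mean = 51.5714
SD = 37.1286
CV = (37.1286/51.5714)*100 = 71.9945%

CV = 71.9945%


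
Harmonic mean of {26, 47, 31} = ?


Sum of reciprocals = 1/26 + 1/47 + 1/31 = 0.091996
HM = 3/0.091996 = 32.6100

HM = 32.6100


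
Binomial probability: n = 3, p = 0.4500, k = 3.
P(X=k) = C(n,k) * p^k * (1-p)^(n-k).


C(3,3) = 1
p^3 = 0.091125
(1-p)^0 = 1.000000
P = 1 * 0.091125 * 1.000000 = 0.0911

P(X=3) = 0.0911


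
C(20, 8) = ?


C(20,8) = 20!/(8! × 12!)
= 2432902008176640000/(40320 × 479001600)
= 125970

C(20,8) = 125970


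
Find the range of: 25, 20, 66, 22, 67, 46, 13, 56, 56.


Max = 67, Min = 13
Range = 67 - 13 = 54

Range = 54


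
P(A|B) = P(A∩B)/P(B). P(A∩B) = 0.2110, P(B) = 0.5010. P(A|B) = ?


P(A|B) = 0.2110/0.5010 = 0.4212

P(A|B) = 0.4212


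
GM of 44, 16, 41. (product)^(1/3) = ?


Product = 44 × 16 × 41 = 28864
GM = 28864^(1/3) = 30.6751

GM = 30.6751


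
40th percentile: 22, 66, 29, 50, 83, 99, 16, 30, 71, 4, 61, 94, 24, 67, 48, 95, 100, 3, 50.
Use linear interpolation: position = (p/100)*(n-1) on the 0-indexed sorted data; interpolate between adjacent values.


Sorted: 3, 4, 16, 22, 24, 29, 30, 48, 50, 50, 61, 66, 67, 71, 83, 94, 95, 99, 100
n = 19
Index = 40/100 * 18 = 7.2000
Lower = data[7] = 48, Upper = data[8] = 50
P40 = 48 + 0.2000*(2) = 48.4000

P40 = 48.4000


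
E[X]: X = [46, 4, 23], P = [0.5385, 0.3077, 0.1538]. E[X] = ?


E[X] = 46*0.5385 + 4*0.3077 + 23*0.1538
= 24.7710 + 1.2308 + 3.5374
= 29.5392

E[X] = 29.5392


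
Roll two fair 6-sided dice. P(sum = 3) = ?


Total outcomes = 6×6 = 36
Favorable (sum = 3): 2
P = 2/36 = 0.0556

P = 0.0556


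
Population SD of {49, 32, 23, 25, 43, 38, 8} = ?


Mean = 31.1429
Variance = 163.8367
SD = sqrt(163.8367) = 12.7999

SD = 12.7999


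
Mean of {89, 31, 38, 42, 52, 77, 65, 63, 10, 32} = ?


Sum = 89 + 31 + 38 + 42 + 52 + 77 + 65 + 63 + 10 + 32 = 499
n = 10
Mean = 499/10 = 49.9000

Mean = 49.9000


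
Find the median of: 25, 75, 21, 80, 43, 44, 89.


Sorted: 21, 25, 43, 44, 75, 80, 89
n = 7 (odd)
Middle value = 44

Median = 44


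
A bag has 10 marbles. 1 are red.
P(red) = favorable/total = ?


P = 1/10 = 0.1000

P = 0.1000


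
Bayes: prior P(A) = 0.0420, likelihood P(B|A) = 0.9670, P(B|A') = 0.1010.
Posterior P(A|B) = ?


P(B) = P(B|A)*P(A) + P(B|A')*P(A')
= 0.9670*0.0420 + 0.1010*0.9580
= 0.040614 + 0.096758 = 0.137372
P(A|B) = 0.040614/0.137372 = 0.2956

P(A|B) = 0.2956


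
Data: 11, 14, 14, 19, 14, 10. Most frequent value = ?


Frequencies: 10:1, 11:1, 14:3, 19:1
Max frequency = 3
Mode = 14

Mode = 14


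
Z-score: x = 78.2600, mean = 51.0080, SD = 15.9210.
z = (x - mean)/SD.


z = (78.2600 - 51.0080)/15.9210
= 27.2520/15.9210
= 1.7117

z = 1.7117


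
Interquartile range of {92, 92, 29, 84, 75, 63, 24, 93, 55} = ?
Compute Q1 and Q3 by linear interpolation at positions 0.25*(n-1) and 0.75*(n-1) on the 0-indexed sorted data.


Sorted: 24, 29, 55, 63, 75, 84, 92, 92, 93
Q1 (25th %ile) = 55.0000
Q3 (75th %ile) = 92.0000
IQR = 92.0000 - 55.0000 = 37.0000

IQR = 37.0000


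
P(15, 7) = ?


P(15,7) = 15!/8!
= 1307674368000/40320
= 32432400

P(15,7) = 32432400


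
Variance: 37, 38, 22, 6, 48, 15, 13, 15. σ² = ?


Mean = 24.2500
Squared deviations: 162.5625, 189.0625, 5.0625, 333.0625, 564.0625, 85.5625, 126.5625, 85.5625
Sum = 1551.5000
Variance = 1551.5000/8 = 193.9375

Variance = 193.9375


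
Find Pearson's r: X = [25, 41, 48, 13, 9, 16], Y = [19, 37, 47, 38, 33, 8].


Mean X = 25.3333, Mean Y = 30.3333
SD X = 14.522014, SD Y = 13.008544
Cov = 92.722222
r = 92.722222/(14.522014*13.008544) = 0.4908

r = 0.4908


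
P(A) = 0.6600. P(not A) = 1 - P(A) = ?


P(not A) = 1 - 0.6600 = 0.3400

P(not A) = 0.3400


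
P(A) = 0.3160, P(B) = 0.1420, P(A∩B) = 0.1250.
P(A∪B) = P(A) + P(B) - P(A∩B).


P(A∪B) = 0.3160 + 0.1420 - 0.1250
= 0.4580 - 0.1250
= 0.3330

P(A∪B) = 0.3330


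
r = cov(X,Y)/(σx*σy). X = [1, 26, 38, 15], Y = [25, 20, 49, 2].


Mean X = 20.0000, Mean Y = 24.0000
SD X = 13.656500, SD Y = 16.777962
Cov = 129.250000
r = 129.250000/(13.656500*16.777962) = 0.5641

r = 0.5641


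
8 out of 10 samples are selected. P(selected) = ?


P = 8/10 = 0.8000

P = 0.8000


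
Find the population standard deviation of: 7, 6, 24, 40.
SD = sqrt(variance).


Mean = 19.2500
Variance = 194.6875
SD = sqrt(194.6875) = 13.9530

SD = 13.9530


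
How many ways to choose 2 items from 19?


C(19,2) = 19!/(2! × 17!)
= 121645100408832000/(2 × 355687428096000)
= 171

C(19,2) = 171


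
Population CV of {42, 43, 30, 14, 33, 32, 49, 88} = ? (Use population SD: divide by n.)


Mean = 41.3750
SD = 20.2234
CV = (20.2234/41.3750)*100 = 48.8782%

CV = 48.8782%


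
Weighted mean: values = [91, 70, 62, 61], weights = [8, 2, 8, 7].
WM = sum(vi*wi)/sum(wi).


Numerator = 91*8 + 70*2 + 62*8 + 61*7 = 1791
Denominator = 8 + 2 + 8 + 7 = 25
WM = 1791/25 = 71.6400

WM = 71.6400


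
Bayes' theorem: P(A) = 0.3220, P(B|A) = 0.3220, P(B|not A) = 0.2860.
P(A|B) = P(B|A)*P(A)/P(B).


P(B) = P(B|A)*P(A) + P(B|A')*P(A')
= 0.3220*0.3220 + 0.2860*0.6780
= 0.103684 + 0.193908 = 0.297592
P(A|B) = 0.103684/0.297592 = 0.3484

P(A|B) = 0.3484


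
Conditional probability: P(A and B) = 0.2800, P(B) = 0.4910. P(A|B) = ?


P(A|B) = 0.2800/0.4910 = 0.5703

P(A|B) = 0.5703


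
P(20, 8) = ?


P(20,8) = 20!/12!
= 2432902008176640000/479001600
= 5079110400

P(20,8) = 5079110400


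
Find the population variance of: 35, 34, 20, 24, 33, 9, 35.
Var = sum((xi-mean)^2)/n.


Mean = 27.1429
Squared deviations: 61.7347, 47.0204, 51.0204, 9.8776, 34.3061, 329.1633, 61.7347
Sum = 594.8571
Variance = 594.8571/7 = 84.9796

Variance = 84.9796


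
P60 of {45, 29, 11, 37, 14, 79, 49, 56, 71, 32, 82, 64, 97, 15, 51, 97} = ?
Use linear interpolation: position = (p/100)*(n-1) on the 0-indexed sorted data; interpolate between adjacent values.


Sorted: 11, 14, 15, 29, 32, 37, 45, 49, 51, 56, 64, 71, 79, 82, 97, 97
n = 16
Index = 60/100 * 15 = 9.0000
Lower = data[9] = 56, Upper = data[10] = 64
P60 = 56 + 0*(8) = 56.0000

P60 = 56.0000


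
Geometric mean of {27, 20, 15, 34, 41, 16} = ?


Product = 27 × 20 × 15 × 34 × 41 × 16 = 180662400
GM = 180662400^(1/6) = 23.7763

GM = 23.7763


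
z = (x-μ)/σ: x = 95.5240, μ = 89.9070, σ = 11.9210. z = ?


z = (95.5240 - 89.9070)/11.9210
= 5.6170/11.9210
= 0.4712

z = 0.4712


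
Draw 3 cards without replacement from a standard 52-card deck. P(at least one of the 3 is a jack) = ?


P(at least one) = 1 - P(none)
P(none) = (48/52) × (47/51) × (46/50) = 0.782624
P(at least one) = 1 - 0.782624 = 0.2174

P = 0.2174


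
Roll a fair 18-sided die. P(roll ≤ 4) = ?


Favorable outcomes (roll ≤ 4): 4
Total outcomes = 18
P = 4/18 = 0.2222

P = 0.2222


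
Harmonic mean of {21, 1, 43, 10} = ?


Sum of reciprocals = 1/21 + 1/1 + 1/43 + 1/10 = 1.170875
HM = 4/1.170875 = 3.4162

HM = 3.4162


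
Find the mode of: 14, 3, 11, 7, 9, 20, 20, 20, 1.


Frequencies: 1:1, 3:1, 7:1, 9:1, 11:1, 14:1, 20:3
Max frequency = 3
Mode = 20

Mode = 20


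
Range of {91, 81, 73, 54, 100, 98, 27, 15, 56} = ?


Max = 100, Min = 15
Range = 100 - 15 = 85

Range = 85


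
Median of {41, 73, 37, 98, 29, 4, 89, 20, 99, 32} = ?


Sorted: 4, 20, 29, 32, 37, 41, 73, 89, 98, 99
n = 10 (even)
Middle values: 37 and 41
Median = (37+41)/2 = 39.0000

Median = 39.0000


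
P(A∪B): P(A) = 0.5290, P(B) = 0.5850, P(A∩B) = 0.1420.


P(A∪B) = 0.5290 + 0.5850 - 0.1420
= 1.1140 - 0.1420
= 0.9720

P(A∪B) = 0.9720


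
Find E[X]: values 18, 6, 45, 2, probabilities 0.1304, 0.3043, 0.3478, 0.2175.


E[X] = 18*0.1304 + 6*0.3043 + 45*0.3478 + 2*0.2175
= 2.3472 + 1.8258 + 15.6510 + 0.4350
= 20.2590

E[X] = 20.2590


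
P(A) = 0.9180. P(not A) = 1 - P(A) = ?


P(not A) = 1 - 0.9180 = 0.0820

P(not A) = 0.0820


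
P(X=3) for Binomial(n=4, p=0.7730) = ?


C(4,3) = 4
p^3 = 0.461890
(1-p)^1 = 0.227000
P = 4 * 0.461890 * 0.227000 = 0.4194

P(X=3) = 0.4194


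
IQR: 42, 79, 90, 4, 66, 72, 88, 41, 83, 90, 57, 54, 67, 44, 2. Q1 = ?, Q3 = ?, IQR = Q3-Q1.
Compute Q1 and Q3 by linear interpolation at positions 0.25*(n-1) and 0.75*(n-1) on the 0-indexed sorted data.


Sorted: 2, 4, 41, 42, 44, 54, 57, 66, 67, 72, 79, 83, 88, 90, 90
Q1 (25th %ile) = 43.0000
Q3 (75th %ile) = 81.0000
IQR = 81.0000 - 43.0000 = 38.0000

IQR = 38.0000


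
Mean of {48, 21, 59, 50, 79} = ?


Sum = 48 + 21 + 59 + 50 + 79 = 257
n = 5
Mean = 257/5 = 51.4000

Mean = 51.4000


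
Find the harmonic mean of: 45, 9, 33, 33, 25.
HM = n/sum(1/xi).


Sum of reciprocals = 1/45 + 1/9 + 1/33 + 1/33 + 1/25 = 0.233939
HM = 5/0.233939 = 21.3731

HM = 21.3731


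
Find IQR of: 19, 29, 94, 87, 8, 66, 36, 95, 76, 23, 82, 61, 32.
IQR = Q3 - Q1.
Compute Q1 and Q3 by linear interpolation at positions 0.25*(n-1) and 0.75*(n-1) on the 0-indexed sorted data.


Sorted: 8, 19, 23, 29, 32, 36, 61, 66, 76, 82, 87, 94, 95
Q1 (25th %ile) = 29.0000
Q3 (75th %ile) = 82.0000
IQR = 82.0000 - 29.0000 = 53.0000

IQR = 53.0000


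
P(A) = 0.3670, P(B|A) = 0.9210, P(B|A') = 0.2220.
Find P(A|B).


P(B) = P(B|A)*P(A) + P(B|A')*P(A')
= 0.9210*0.3670 + 0.2220*0.6330
= 0.338007 + 0.140526 = 0.478533
P(A|B) = 0.338007/0.478533 = 0.7063

P(A|B) = 0.7063


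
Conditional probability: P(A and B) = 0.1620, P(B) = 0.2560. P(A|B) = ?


P(A|B) = 0.1620/0.2560 = 0.6328

P(A|B) = 0.6328


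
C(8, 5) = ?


C(8,5) = 8!/(5! × 3!)
= 40320/(120 × 6)
= 56

C(8,5) = 56


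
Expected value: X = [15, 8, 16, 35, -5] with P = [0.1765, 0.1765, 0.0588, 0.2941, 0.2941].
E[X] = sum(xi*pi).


E[X] = 15*0.1765 + 8*0.1765 + 16*0.0588 + 35*0.2941 - 5*0.2941
= 2.6475 + 1.4120 + 0.9408 + 10.2935 - 1.4705
= 13.8233

E[X] = 13.8233


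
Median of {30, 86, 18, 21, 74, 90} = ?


Sorted: 18, 21, 30, 74, 86, 90
n = 6 (even)
Middle values: 30 and 74
Median = (30+74)/2 = 52.0000

Median = 52.0000


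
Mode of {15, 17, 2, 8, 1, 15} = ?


Frequencies: 1:1, 2:1, 8:1, 15:2, 17:1
Max frequency = 2
Mode = 15

Mode = 15


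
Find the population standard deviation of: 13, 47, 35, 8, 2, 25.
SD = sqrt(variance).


Mean = 21.6667
Variance = 246.5556
SD = sqrt(246.5556) = 15.7021

SD = 15.7021


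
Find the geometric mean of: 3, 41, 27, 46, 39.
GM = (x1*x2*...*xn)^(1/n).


Product = 3 × 41 × 27 × 46 × 39 = 5957874
GM = 5957874^(1/5) = 22.6474

GM = 22.6474


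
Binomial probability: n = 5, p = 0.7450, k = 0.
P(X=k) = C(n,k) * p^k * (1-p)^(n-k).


C(5,0) = 1
p^0 = 1.000000
(1-p)^5 = 0.001078
P = 1 * 1.000000 * 0.001078 = 0.0011

P(X=0) = 0.0011


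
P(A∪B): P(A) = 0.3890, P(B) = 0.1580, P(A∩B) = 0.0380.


P(A∪B) = 0.3890 + 0.1580 - 0.0380
= 0.5470 - 0.0380
= 0.5090

P(A∪B) = 0.5090


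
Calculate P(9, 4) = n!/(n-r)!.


P(9,4) = 9!/5!
= 362880/120
= 3024

P(9,4) = 3024


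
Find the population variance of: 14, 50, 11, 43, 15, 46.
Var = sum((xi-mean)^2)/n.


Mean = 29.8333
Squared deviations: 250.6944, 406.6944, 354.6944, 173.3611, 220.0278, 261.3611
Sum = 1666.8333
Variance = 1666.8333/6 = 277.8056

Variance = 277.8056


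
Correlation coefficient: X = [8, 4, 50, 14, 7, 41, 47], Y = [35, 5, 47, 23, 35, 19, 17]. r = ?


Mean X = 24.4286, Mean Y = 25.8571
SD X = 19.040237, SD Y = 12.999215
Cov = 53.346939
r = 53.346939/(19.040237*12.999215) = 0.2155

r = 0.2155


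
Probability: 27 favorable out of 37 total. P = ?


P = 27/37 = 0.7297

P = 0.7297


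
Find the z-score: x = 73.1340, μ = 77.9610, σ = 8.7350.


z = (73.1340 - 77.9610)/8.7350
= -4.8270/8.7350
= -0.5526

z = -0.5526


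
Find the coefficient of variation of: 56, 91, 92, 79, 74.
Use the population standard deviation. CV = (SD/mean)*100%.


Mean = 78.4000
SD = 13.1545
CV = (13.1545/78.4000)*100 = 16.7787%

CV = 16.7787%


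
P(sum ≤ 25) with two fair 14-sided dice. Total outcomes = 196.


Total outcomes = 14×14 = 196
Favorable (sum ≤ 25): 190
P = 190/196 = 0.9694

P = 0.9694


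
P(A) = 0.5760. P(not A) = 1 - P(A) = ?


P(not A) = 1 - 0.5760 = 0.4240

P(not A) = 0.4240


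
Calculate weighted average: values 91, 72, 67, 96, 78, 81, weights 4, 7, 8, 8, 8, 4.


Numerator = 91*4 + 72*7 + 67*8 + 96*8 + 78*8 + 81*4 = 3120
Denominator = 4 + 7 + 8 + 8 + 8 + 4 = 39
WM = 3120/39 = 80.0000

WM = 80.0000


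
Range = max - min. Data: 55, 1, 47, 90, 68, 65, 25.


Max = 90, Min = 1
Range = 90 - 1 = 89

Range = 89


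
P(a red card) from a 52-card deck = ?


26 red cards in 52 cards
P = 26/52 = 0.5000

P = 0.5000


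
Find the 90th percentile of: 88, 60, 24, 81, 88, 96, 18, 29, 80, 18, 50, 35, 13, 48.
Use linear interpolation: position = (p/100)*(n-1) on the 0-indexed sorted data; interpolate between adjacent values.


Sorted: 13, 18, 18, 24, 29, 35, 48, 50, 60, 80, 81, 88, 88, 96
n = 14
Index = 90/100 * 13 = 11.7000
Lower = data[11] = 88, Upper = data[12] = 88
P90 = 88 + 0.7000*(0) = 88.0000

P90 = 88.0000
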